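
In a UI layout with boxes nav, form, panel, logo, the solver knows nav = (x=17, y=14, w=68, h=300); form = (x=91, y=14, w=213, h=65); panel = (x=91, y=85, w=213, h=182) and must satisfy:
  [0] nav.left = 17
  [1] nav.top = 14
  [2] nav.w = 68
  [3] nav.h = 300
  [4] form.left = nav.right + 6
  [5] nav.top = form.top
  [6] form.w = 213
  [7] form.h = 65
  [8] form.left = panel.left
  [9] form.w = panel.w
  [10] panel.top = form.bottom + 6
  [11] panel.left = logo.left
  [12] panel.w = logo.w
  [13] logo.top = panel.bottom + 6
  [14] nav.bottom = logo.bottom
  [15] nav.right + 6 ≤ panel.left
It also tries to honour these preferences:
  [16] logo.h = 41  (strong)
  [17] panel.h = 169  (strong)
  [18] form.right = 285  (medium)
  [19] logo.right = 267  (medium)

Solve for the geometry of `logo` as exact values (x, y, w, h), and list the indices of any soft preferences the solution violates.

logo = (x=91, y=273, w=213, h=41)
violated soft preferences: 17, 18, 19

1. logo.x = 91  [panel.left = logo.left]
2. logo.w = 213  [panel.w = logo.w]
3. logo.y = 273  [logo.top = panel.bottom + 6]
4. logo.h = 41  [nav.bottom = logo.bottom]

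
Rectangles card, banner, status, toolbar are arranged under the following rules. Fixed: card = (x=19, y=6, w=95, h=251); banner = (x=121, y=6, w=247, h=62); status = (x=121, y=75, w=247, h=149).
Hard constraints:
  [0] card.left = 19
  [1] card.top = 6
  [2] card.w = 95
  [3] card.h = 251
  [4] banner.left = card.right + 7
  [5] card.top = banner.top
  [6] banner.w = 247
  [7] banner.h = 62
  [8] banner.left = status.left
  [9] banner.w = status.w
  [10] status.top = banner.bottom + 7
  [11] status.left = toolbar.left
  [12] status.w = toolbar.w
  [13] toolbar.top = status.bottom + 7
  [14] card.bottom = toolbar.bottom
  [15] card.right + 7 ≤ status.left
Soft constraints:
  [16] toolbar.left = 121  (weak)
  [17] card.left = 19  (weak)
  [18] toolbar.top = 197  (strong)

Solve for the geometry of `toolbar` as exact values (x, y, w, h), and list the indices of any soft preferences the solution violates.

1. toolbar.x = 121  [status.left = toolbar.left]
2. toolbar.w = 247  [status.w = toolbar.w]
3. toolbar.y = 231  [toolbar.top = status.bottom + 7]
4. toolbar.h = 26  [card.bottom = toolbar.bottom]

toolbar = (x=121, y=231, w=247, h=26)
violated soft preferences: 18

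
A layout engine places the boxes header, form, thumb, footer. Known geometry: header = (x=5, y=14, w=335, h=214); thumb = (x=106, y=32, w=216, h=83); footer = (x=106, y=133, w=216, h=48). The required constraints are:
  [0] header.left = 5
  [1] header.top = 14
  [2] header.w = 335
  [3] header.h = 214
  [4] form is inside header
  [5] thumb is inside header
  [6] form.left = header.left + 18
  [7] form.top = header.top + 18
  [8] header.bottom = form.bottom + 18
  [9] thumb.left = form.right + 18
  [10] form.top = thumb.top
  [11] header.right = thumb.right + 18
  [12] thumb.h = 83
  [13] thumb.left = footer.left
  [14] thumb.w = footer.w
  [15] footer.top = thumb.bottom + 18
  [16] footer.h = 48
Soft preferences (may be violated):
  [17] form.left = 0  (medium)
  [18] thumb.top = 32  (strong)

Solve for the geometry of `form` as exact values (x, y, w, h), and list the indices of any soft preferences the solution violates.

1. form.x = 23  [form.left = header.left + 18]
2. form.y = 32  [form.top = header.top + 18]
3. form.h = 178  [header.bottom = form.bottom + 18]
4. form.w = 65  [thumb.left = form.right + 18]

form = (x=23, y=32, w=65, h=178)
violated soft preferences: 17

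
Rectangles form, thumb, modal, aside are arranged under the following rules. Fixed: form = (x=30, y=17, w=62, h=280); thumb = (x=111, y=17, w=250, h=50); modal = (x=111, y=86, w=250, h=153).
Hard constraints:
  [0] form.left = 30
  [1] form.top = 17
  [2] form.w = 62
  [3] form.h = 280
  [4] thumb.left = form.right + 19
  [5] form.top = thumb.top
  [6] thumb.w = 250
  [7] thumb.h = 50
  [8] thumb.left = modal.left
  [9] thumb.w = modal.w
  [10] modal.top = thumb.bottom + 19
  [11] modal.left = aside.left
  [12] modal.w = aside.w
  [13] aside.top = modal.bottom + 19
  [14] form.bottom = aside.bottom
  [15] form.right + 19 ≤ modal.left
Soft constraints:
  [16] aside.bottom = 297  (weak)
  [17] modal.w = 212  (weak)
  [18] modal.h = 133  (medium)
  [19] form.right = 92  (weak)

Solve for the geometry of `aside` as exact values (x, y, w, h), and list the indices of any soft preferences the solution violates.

1. aside.x = 111  [modal.left = aside.left]
2. aside.w = 250  [modal.w = aside.w]
3. aside.y = 258  [aside.top = modal.bottom + 19]
4. aside.h = 39  [form.bottom = aside.bottom]

aside = (x=111, y=258, w=250, h=39)
violated soft preferences: 17, 18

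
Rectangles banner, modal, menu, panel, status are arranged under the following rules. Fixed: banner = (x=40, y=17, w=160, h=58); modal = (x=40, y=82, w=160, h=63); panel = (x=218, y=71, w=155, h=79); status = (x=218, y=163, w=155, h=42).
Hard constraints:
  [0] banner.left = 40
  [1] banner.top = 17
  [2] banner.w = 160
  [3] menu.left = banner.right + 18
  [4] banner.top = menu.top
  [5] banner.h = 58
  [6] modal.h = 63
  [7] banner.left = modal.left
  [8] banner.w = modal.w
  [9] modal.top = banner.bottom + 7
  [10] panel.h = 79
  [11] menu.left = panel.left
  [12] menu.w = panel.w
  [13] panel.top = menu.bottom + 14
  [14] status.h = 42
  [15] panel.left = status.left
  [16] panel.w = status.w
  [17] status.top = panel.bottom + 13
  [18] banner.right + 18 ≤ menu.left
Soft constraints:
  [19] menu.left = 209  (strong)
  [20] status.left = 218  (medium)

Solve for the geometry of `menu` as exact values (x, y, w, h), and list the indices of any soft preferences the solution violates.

menu = (x=218, y=17, w=155, h=40)
violated soft preferences: 19

1. menu.x = 218  [menu.left = banner.right + 18]
2. menu.y = 17  [banner.top = menu.top]
3. menu.w = 155  [menu.w = panel.w]
4. menu.h = 40  [panel.top = menu.bottom + 14]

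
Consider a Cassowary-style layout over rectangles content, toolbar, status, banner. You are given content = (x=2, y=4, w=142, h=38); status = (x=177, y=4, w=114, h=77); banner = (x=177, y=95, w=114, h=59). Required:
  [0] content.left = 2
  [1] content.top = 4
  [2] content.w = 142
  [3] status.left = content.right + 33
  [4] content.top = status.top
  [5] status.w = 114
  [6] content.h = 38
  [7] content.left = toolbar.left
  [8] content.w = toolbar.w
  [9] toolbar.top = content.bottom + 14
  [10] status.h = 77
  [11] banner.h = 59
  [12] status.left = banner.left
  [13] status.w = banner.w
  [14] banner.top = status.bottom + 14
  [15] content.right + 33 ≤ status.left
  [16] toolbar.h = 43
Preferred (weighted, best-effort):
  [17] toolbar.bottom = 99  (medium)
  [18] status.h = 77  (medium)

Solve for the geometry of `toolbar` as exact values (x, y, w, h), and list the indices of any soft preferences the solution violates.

1. toolbar.x = 2  [content.left = toolbar.left]
2. toolbar.w = 142  [content.w = toolbar.w]
3. toolbar.y = 56  [toolbar.top = content.bottom + 14]
4. toolbar.h = 43  [toolbar.h = 43]

toolbar = (x=2, y=56, w=142, h=43)
violated soft preferences: none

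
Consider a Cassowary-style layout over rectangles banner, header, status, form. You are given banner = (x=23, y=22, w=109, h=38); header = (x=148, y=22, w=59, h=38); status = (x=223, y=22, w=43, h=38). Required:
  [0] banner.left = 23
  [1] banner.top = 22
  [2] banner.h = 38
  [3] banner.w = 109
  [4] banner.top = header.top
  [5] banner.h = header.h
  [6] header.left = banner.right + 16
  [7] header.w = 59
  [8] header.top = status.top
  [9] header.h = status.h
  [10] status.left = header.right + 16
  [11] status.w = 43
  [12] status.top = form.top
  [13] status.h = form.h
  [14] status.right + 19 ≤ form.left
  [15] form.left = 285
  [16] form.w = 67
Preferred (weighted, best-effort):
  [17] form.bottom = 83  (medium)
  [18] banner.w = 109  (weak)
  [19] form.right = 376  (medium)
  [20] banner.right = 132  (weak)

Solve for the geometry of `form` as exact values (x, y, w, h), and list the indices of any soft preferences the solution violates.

1. form.y = 22  [status.top = form.top]
2. form.h = 38  [status.h = form.h]
3. form.x = 285  [form.left = 285]
4. form.w = 67  [form.w = 67]

form = (x=285, y=22, w=67, h=38)
violated soft preferences: 17, 19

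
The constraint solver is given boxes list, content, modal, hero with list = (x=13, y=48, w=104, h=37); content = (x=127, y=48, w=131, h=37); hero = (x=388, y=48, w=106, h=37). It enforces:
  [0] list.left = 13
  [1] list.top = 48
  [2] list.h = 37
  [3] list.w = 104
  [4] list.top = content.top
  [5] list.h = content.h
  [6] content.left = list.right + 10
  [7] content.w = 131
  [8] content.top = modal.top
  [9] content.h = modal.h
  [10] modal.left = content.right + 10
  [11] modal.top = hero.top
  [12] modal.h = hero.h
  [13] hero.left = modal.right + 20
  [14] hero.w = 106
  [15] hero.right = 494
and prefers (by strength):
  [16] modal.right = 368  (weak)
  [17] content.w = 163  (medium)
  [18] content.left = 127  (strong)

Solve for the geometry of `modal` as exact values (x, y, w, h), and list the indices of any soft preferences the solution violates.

1. modal.y = 48  [content.top = modal.top]
2. modal.h = 37  [content.h = modal.h]
3. modal.x = 268  [modal.left = content.right + 10]
4. modal.w = 100  [hero.left = modal.right + 20]

modal = (x=268, y=48, w=100, h=37)
violated soft preferences: 17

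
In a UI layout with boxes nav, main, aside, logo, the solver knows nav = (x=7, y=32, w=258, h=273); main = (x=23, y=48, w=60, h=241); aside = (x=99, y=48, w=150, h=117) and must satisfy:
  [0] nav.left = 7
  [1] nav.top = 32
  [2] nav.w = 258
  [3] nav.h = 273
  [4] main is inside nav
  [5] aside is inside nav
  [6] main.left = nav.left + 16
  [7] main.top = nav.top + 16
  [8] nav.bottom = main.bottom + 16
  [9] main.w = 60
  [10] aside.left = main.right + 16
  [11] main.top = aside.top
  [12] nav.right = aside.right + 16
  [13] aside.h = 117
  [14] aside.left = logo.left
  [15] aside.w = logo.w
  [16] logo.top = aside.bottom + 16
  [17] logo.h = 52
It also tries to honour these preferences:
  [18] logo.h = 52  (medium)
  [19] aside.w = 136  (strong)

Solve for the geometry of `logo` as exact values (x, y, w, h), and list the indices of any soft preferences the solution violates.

1. logo.x = 99  [aside.left = logo.left]
2. logo.w = 150  [aside.w = logo.w]
3. logo.y = 181  [logo.top = aside.bottom + 16]
4. logo.h = 52  [logo.h = 52]

logo = (x=99, y=181, w=150, h=52)
violated soft preferences: 19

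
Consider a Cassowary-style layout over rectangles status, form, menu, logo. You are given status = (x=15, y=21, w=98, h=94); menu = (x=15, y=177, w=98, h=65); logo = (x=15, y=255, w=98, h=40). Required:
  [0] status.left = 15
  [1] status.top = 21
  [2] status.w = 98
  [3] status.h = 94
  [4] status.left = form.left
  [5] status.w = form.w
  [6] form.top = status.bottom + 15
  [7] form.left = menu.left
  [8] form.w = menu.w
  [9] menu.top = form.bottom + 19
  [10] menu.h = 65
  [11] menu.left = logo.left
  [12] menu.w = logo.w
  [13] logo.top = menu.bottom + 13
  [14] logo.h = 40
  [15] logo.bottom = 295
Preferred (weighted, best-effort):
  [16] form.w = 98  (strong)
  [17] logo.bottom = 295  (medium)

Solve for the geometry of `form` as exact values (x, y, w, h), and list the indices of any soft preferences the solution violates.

form = (x=15, y=130, w=98, h=28)
violated soft preferences: none

1. form.x = 15  [status.left = form.left]
2. form.w = 98  [status.w = form.w]
3. form.y = 130  [form.top = status.bottom + 15]
4. form.h = 28  [menu.top = form.bottom + 19]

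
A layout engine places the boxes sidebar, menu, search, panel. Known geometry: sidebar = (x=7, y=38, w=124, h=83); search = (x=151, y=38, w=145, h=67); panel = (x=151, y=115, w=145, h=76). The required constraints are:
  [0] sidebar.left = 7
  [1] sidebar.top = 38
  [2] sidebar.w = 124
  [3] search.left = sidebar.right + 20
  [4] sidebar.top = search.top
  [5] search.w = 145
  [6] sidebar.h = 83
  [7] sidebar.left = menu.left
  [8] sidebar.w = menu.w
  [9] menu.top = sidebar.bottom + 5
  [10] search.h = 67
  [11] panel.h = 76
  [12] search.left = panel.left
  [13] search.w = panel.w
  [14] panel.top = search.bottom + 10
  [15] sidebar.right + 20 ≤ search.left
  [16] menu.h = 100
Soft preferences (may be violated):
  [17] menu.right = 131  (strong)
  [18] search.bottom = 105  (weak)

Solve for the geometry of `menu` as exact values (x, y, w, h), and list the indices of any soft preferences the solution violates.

menu = (x=7, y=126, w=124, h=100)
violated soft preferences: none

1. menu.x = 7  [sidebar.left = menu.left]
2. menu.w = 124  [sidebar.w = menu.w]
3. menu.y = 126  [menu.top = sidebar.bottom + 5]
4. menu.h = 100  [menu.h = 100]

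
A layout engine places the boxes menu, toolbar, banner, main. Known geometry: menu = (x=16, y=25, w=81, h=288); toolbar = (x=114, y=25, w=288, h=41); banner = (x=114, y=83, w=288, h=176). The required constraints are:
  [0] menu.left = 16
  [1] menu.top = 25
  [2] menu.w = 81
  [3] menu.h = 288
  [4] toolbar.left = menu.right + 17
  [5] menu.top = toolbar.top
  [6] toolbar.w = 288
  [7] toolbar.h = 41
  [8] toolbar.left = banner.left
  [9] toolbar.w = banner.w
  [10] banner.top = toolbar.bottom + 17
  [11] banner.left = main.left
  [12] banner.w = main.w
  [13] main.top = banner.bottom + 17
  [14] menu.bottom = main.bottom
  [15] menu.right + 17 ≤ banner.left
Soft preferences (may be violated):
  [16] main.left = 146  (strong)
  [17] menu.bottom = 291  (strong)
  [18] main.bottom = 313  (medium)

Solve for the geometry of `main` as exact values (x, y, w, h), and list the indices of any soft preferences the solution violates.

1. main.x = 114  [banner.left = main.left]
2. main.w = 288  [banner.w = main.w]
3. main.y = 276  [main.top = banner.bottom + 17]
4. main.h = 37  [menu.bottom = main.bottom]

main = (x=114, y=276, w=288, h=37)
violated soft preferences: 16, 17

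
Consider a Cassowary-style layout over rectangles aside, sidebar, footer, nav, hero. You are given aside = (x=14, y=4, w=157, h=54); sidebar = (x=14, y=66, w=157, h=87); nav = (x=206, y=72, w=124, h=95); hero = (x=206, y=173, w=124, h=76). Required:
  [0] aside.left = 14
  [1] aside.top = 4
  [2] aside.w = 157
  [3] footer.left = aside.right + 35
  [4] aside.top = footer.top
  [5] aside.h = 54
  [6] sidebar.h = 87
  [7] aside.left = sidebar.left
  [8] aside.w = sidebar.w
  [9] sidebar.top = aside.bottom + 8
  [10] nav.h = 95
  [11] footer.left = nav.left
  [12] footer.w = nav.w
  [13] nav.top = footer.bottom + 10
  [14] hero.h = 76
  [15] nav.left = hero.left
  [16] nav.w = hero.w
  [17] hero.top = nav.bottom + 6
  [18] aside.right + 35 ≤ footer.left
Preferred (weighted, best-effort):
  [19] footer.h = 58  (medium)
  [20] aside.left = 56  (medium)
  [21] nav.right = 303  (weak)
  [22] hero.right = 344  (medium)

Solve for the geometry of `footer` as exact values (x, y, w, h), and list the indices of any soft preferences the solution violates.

1. footer.x = 206  [footer.left = aside.right + 35]
2. footer.y = 4  [aside.top = footer.top]
3. footer.w = 124  [footer.w = nav.w]
4. footer.h = 58  [nav.top = footer.bottom + 10]

footer = (x=206, y=4, w=124, h=58)
violated soft preferences: 20, 21, 22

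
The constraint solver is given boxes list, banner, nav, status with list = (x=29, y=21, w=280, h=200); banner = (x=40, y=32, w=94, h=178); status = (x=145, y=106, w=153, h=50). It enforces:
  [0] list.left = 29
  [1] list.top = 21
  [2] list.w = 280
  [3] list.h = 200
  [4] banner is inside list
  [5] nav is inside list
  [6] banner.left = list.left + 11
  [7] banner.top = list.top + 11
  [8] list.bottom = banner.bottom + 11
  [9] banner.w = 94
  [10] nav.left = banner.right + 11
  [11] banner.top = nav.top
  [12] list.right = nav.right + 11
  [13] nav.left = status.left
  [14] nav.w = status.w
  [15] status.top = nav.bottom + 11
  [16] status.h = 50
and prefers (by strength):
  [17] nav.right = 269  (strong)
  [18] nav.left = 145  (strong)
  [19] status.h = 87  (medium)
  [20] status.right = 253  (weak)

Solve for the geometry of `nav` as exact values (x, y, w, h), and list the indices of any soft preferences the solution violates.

nav = (x=145, y=32, w=153, h=63)
violated soft preferences: 17, 19, 20

1. nav.x = 145  [nav.left = banner.right + 11]
2. nav.y = 32  [banner.top = nav.top]
3. nav.w = 153  [list.right = nav.right + 11]
4. nav.h = 63  [status.top = nav.bottom + 11]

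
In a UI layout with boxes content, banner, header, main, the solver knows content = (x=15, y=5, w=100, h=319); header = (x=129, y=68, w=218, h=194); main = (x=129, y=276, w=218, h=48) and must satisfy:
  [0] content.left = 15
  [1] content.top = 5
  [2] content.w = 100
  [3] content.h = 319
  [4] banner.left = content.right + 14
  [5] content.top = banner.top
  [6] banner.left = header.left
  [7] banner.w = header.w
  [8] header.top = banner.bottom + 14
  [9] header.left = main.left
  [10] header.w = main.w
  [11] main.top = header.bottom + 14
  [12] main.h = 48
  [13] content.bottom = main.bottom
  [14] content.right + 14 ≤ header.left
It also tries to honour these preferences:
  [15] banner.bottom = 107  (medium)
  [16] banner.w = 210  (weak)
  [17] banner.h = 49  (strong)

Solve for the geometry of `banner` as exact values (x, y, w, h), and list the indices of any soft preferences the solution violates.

1. banner.x = 129  [banner.left = content.right + 14]
2. banner.y = 5  [content.top = banner.top]
3. banner.w = 218  [banner.w = header.w]
4. banner.h = 49  [header.top = banner.bottom + 14]

banner = (x=129, y=5, w=218, h=49)
violated soft preferences: 15, 16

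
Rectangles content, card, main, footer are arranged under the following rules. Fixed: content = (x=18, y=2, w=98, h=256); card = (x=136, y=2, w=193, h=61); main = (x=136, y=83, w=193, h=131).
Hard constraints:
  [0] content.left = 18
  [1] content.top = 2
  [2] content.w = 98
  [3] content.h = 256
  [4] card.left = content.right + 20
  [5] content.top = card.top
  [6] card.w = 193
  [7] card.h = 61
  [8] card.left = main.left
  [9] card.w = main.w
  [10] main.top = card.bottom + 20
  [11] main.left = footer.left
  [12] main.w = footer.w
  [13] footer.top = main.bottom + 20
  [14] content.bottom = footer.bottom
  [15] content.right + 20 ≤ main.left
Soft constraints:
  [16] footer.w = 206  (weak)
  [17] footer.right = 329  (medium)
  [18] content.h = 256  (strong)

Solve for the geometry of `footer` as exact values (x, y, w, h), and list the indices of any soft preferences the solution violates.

footer = (x=136, y=234, w=193, h=24)
violated soft preferences: 16

1. footer.x = 136  [main.left = footer.left]
2. footer.w = 193  [main.w = footer.w]
3. footer.y = 234  [footer.top = main.bottom + 20]
4. footer.h = 24  [content.bottom = footer.bottom]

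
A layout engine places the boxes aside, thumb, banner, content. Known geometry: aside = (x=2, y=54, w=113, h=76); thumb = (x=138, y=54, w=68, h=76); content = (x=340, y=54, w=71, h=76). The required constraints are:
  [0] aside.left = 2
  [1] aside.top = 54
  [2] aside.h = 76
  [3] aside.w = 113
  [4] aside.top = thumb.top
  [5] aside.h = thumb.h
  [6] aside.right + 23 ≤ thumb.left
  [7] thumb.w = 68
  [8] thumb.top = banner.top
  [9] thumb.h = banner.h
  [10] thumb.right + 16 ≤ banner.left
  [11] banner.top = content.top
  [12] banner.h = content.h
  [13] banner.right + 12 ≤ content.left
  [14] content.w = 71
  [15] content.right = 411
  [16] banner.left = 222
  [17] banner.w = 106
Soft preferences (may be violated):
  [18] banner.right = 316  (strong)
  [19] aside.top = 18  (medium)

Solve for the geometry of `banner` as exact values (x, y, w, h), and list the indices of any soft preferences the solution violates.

banner = (x=222, y=54, w=106, h=76)
violated soft preferences: 18, 19

1. banner.y = 54  [thumb.top = banner.top]
2. banner.h = 76  [thumb.h = banner.h]
3. banner.x = 222  [banner.left = 222]
4. banner.w = 106  [banner.w = 106]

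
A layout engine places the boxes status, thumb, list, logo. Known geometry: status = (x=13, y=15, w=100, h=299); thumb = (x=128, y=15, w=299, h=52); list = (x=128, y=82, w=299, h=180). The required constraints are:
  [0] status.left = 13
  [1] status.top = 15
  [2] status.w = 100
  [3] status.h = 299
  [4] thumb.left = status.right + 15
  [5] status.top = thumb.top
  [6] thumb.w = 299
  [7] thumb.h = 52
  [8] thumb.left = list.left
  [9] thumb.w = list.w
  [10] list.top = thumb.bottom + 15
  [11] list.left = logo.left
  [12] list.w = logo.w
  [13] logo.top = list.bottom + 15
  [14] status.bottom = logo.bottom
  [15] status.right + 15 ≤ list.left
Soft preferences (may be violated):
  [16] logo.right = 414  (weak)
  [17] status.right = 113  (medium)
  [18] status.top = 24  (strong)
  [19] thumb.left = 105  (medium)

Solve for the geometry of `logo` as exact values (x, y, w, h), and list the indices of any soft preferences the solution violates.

1. logo.x = 128  [list.left = logo.left]
2. logo.w = 299  [list.w = logo.w]
3. logo.y = 277  [logo.top = list.bottom + 15]
4. logo.h = 37  [status.bottom = logo.bottom]

logo = (x=128, y=277, w=299, h=37)
violated soft preferences: 16, 18, 19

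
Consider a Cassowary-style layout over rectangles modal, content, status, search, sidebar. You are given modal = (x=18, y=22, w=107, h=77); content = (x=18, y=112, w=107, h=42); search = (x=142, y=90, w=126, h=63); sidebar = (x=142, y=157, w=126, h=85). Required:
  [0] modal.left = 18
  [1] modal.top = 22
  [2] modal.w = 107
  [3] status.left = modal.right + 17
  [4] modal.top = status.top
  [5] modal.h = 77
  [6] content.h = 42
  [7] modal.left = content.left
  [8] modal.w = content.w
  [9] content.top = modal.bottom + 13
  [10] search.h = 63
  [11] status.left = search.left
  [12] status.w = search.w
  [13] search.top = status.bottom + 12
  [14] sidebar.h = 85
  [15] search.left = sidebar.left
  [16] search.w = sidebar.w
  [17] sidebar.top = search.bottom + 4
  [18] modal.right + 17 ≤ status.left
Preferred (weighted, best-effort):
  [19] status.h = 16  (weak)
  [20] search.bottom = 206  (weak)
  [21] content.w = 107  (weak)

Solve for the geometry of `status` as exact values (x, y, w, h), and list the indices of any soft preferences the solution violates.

status = (x=142, y=22, w=126, h=56)
violated soft preferences: 19, 20

1. status.x = 142  [status.left = modal.right + 17]
2. status.y = 22  [modal.top = status.top]
3. status.w = 126  [status.w = search.w]
4. status.h = 56  [search.top = status.bottom + 12]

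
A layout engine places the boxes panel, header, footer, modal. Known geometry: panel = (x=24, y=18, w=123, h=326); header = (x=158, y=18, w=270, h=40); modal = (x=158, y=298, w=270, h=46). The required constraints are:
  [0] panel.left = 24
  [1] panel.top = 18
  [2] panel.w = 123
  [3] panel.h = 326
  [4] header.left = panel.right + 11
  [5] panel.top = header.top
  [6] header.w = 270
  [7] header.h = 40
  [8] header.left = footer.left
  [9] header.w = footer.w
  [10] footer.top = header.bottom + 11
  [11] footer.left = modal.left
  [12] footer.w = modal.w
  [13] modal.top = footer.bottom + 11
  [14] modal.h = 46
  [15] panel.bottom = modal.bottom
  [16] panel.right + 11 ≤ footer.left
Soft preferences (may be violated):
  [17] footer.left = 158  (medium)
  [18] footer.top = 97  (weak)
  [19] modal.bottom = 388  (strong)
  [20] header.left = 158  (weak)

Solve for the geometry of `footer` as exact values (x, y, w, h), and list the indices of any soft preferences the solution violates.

1. footer.x = 158  [header.left = footer.left]
2. footer.w = 270  [header.w = footer.w]
3. footer.y = 69  [footer.top = header.bottom + 11]
4. footer.h = 218  [modal.top = footer.bottom + 11]

footer = (x=158, y=69, w=270, h=218)
violated soft preferences: 18, 19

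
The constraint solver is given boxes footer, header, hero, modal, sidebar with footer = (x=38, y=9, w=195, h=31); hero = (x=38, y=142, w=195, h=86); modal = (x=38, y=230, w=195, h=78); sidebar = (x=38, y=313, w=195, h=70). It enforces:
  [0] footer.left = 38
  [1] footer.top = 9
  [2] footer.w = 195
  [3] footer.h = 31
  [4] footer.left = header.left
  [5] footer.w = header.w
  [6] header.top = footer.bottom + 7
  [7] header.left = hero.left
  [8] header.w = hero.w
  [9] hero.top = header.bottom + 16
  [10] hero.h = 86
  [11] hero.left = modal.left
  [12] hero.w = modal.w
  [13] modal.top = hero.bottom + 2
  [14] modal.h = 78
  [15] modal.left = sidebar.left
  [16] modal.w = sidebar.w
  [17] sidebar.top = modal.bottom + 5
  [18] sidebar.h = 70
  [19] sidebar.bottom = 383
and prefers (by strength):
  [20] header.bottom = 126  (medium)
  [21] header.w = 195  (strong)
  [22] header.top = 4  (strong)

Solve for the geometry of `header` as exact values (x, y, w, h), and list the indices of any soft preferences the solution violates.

header = (x=38, y=47, w=195, h=79)
violated soft preferences: 22

1. header.x = 38  [footer.left = header.left]
2. header.w = 195  [footer.w = header.w]
3. header.y = 47  [header.top = footer.bottom + 7]
4. header.h = 79  [hero.top = header.bottom + 16]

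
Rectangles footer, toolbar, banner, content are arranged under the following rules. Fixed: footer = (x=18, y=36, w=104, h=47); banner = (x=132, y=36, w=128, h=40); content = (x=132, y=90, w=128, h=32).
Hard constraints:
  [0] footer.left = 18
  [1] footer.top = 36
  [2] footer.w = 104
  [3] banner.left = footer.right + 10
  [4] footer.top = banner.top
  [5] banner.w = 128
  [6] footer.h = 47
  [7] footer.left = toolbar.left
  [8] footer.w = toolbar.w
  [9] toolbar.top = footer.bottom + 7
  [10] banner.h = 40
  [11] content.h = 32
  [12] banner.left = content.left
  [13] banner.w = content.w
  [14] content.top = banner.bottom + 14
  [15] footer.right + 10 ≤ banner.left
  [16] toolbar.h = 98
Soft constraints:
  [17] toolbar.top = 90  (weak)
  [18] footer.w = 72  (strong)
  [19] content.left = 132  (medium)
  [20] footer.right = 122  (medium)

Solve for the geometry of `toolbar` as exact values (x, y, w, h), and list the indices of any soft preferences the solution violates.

toolbar = (x=18, y=90, w=104, h=98)
violated soft preferences: 18

1. toolbar.x = 18  [footer.left = toolbar.left]
2. toolbar.w = 104  [footer.w = toolbar.w]
3. toolbar.y = 90  [toolbar.top = footer.bottom + 7]
4. toolbar.h = 98  [toolbar.h = 98]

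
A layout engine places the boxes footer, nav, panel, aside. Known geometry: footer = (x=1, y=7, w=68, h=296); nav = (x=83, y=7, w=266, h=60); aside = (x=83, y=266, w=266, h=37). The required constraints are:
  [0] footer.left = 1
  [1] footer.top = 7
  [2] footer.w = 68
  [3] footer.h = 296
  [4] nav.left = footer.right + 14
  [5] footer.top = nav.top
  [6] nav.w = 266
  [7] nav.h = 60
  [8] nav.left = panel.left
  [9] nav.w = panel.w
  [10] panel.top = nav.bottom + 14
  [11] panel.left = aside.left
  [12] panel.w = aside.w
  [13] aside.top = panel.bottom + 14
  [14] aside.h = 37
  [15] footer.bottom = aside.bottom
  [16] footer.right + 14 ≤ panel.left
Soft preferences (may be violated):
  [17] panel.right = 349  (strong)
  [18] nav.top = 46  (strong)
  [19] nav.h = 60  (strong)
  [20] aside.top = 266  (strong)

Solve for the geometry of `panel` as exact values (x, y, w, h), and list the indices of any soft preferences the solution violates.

1. panel.x = 83  [nav.left = panel.left]
2. panel.w = 266  [nav.w = panel.w]
3. panel.y = 81  [panel.top = nav.bottom + 14]
4. panel.h = 171  [aside.top = panel.bottom + 14]

panel = (x=83, y=81, w=266, h=171)
violated soft preferences: 18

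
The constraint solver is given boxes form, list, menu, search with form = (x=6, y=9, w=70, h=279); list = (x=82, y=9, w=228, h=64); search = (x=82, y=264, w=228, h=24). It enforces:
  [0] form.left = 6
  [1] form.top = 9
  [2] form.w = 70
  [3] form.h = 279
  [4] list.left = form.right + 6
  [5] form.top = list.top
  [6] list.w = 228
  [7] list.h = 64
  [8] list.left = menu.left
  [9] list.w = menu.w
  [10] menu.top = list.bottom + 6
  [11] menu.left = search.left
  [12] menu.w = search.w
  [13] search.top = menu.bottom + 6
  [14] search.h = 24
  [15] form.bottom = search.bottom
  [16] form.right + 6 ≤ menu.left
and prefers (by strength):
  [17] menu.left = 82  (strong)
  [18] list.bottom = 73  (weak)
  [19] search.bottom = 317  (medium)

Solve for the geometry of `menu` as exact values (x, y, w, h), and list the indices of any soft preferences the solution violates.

menu = (x=82, y=79, w=228, h=179)
violated soft preferences: 19

1. menu.x = 82  [list.left = menu.left]
2. menu.w = 228  [list.w = menu.w]
3. menu.y = 79  [menu.top = list.bottom + 6]
4. menu.h = 179  [search.top = menu.bottom + 6]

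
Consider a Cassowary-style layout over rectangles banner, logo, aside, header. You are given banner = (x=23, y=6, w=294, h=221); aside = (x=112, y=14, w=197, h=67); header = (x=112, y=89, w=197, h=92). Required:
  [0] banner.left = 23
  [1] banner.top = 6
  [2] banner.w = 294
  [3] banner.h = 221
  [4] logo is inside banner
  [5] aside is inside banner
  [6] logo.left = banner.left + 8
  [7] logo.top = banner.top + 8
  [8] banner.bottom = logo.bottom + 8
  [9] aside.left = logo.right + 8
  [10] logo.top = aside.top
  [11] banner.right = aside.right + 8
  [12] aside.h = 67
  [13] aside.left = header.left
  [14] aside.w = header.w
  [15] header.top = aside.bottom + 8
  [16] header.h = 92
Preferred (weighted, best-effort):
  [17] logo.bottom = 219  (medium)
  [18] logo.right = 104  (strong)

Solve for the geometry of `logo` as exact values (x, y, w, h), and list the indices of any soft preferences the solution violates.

logo = (x=31, y=14, w=73, h=205)
violated soft preferences: none

1. logo.x = 31  [logo.left = banner.left + 8]
2. logo.y = 14  [logo.top = banner.top + 8]
3. logo.h = 205  [banner.bottom = logo.bottom + 8]
4. logo.w = 73  [aside.left = logo.right + 8]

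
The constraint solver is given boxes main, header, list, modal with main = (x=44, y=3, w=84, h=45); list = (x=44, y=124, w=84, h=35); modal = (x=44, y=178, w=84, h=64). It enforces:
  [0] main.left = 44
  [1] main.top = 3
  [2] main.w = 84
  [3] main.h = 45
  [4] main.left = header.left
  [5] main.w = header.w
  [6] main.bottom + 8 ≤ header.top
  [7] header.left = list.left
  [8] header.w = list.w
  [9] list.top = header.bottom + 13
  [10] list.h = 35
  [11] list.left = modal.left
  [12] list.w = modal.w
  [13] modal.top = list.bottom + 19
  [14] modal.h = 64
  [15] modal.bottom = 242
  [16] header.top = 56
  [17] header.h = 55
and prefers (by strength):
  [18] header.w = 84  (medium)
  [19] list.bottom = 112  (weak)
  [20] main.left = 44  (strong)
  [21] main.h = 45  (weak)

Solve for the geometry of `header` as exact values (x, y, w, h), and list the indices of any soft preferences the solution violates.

1. header.x = 44  [main.left = header.left]
2. header.w = 84  [main.w = header.w]
3. header.y = 56  [header.top = 56]
4. header.h = 55  [header.h = 55]

header = (x=44, y=56, w=84, h=55)
violated soft preferences: 19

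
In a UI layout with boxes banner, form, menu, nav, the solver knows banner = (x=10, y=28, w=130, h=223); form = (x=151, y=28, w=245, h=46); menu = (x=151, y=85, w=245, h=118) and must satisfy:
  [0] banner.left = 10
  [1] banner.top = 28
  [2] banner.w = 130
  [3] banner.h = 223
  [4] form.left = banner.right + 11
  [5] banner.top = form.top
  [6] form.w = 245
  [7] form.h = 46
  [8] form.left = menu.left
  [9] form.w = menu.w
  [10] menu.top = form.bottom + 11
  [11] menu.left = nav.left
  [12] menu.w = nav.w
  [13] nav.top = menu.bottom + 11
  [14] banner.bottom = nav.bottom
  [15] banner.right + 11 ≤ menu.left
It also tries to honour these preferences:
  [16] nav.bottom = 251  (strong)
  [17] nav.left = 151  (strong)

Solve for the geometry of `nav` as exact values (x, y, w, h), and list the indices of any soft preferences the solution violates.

1. nav.x = 151  [menu.left = nav.left]
2. nav.w = 245  [menu.w = nav.w]
3. nav.y = 214  [nav.top = menu.bottom + 11]
4. nav.h = 37  [banner.bottom = nav.bottom]

nav = (x=151, y=214, w=245, h=37)
violated soft preferences: none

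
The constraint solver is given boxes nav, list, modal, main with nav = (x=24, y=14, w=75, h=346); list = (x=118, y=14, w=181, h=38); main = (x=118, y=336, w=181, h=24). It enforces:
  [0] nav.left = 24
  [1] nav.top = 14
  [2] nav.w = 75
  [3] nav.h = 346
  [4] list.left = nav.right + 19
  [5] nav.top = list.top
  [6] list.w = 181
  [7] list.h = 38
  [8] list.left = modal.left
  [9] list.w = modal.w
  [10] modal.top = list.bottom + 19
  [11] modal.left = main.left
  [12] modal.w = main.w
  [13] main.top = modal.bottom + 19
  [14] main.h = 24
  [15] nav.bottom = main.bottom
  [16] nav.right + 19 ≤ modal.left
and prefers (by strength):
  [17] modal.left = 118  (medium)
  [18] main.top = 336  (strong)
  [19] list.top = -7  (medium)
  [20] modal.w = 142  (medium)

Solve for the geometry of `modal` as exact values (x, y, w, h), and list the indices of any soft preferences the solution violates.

modal = (x=118, y=71, w=181, h=246)
violated soft preferences: 19, 20

1. modal.x = 118  [list.left = modal.left]
2. modal.w = 181  [list.w = modal.w]
3. modal.y = 71  [modal.top = list.bottom + 19]
4. modal.h = 246  [main.top = modal.bottom + 19]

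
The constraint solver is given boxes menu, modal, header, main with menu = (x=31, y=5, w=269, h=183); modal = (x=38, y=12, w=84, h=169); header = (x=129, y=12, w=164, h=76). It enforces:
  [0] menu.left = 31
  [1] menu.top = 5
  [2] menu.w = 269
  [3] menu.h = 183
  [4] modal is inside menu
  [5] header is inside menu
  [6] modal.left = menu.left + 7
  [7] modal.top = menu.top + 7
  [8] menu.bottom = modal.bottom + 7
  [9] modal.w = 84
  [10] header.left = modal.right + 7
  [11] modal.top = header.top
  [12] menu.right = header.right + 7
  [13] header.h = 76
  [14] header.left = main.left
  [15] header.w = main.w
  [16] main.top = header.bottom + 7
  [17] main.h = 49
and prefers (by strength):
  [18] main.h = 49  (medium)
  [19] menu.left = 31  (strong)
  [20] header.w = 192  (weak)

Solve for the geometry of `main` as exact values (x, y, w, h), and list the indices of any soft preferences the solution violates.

1. main.x = 129  [header.left = main.left]
2. main.w = 164  [header.w = main.w]
3. main.y = 95  [main.top = header.bottom + 7]
4. main.h = 49  [main.h = 49]

main = (x=129, y=95, w=164, h=49)
violated soft preferences: 20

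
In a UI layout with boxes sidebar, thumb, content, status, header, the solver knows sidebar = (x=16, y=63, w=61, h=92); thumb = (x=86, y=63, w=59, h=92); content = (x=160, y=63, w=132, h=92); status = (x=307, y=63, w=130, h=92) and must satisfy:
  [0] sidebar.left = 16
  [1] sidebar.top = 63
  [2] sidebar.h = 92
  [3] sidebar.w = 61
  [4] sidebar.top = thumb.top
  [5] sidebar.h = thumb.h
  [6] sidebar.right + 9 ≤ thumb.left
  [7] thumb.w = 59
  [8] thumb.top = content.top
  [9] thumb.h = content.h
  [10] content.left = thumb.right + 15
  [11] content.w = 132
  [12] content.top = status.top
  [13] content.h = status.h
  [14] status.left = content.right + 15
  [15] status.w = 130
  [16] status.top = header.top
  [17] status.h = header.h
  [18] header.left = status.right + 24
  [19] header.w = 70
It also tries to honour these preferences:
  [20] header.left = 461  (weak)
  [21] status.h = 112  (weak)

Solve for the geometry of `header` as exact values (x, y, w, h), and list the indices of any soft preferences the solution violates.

1. header.y = 63  [status.top = header.top]
2. header.h = 92  [status.h = header.h]
3. header.x = 461  [header.left = status.right + 24]
4. header.w = 70  [header.w = 70]

header = (x=461, y=63, w=70, h=92)
violated soft preferences: 21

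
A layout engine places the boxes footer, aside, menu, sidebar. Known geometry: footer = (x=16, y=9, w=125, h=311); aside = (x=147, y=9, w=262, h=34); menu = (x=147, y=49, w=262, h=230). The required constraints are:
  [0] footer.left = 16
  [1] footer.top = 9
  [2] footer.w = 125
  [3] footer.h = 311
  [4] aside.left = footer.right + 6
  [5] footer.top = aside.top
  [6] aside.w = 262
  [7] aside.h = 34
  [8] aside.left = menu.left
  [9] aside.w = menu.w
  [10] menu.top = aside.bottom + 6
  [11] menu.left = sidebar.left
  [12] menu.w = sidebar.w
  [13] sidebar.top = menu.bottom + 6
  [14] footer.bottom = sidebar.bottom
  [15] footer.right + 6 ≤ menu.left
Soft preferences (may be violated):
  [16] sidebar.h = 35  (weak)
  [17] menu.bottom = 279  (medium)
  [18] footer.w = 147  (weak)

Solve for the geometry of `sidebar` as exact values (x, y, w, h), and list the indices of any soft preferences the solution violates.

sidebar = (x=147, y=285, w=262, h=35)
violated soft preferences: 18

1. sidebar.x = 147  [menu.left = sidebar.left]
2. sidebar.w = 262  [menu.w = sidebar.w]
3. sidebar.y = 285  [sidebar.top = menu.bottom + 6]
4. sidebar.h = 35  [footer.bottom = sidebar.bottom]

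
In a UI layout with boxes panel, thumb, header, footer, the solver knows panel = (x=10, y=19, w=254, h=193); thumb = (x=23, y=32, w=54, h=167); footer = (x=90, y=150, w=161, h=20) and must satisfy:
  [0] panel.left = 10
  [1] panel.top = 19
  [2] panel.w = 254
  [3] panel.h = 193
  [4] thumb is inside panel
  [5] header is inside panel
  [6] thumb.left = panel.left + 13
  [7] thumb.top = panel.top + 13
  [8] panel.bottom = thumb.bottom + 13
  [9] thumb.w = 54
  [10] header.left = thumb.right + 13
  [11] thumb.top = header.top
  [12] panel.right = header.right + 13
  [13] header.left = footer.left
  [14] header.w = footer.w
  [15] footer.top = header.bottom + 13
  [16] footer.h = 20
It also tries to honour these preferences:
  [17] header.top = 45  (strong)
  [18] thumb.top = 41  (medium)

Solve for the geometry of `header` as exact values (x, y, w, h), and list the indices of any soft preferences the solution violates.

header = (x=90, y=32, w=161, h=105)
violated soft preferences: 17, 18

1. header.x = 90  [header.left = thumb.right + 13]
2. header.y = 32  [thumb.top = header.top]
3. header.w = 161  [panel.right = header.right + 13]
4. header.h = 105  [footer.top = header.bottom + 13]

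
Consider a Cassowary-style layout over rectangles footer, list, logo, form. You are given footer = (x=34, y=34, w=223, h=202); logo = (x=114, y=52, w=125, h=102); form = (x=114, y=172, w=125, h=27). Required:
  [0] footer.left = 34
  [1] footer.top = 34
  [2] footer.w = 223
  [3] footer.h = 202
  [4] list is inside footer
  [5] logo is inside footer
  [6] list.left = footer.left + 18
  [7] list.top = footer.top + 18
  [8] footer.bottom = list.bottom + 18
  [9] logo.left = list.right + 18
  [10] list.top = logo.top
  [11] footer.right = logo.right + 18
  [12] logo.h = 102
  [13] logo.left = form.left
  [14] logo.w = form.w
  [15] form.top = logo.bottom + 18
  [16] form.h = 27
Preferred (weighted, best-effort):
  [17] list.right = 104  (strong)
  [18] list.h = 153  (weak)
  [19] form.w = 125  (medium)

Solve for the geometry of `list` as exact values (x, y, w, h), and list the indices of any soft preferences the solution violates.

list = (x=52, y=52, w=44, h=166)
violated soft preferences: 17, 18

1. list.x = 52  [list.left = footer.left + 18]
2. list.y = 52  [list.top = footer.top + 18]
3. list.h = 166  [footer.bottom = list.bottom + 18]
4. list.w = 44  [logo.left = list.right + 18]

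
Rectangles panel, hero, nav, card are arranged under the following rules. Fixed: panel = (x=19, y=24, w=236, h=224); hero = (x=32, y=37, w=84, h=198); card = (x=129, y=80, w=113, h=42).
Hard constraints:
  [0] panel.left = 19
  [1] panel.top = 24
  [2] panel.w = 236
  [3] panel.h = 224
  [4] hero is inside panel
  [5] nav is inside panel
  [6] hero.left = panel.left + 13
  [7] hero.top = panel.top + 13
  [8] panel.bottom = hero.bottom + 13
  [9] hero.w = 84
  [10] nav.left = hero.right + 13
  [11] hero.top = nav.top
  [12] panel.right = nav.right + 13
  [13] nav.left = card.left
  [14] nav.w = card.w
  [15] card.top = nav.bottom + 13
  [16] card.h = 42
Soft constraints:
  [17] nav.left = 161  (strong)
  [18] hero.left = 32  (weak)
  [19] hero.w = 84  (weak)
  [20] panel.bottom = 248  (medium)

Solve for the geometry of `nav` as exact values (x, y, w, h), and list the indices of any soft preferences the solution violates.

nav = (x=129, y=37, w=113, h=30)
violated soft preferences: 17

1. nav.x = 129  [nav.left = hero.right + 13]
2. nav.y = 37  [hero.top = nav.top]
3. nav.w = 113  [panel.right = nav.right + 13]
4. nav.h = 30  [card.top = nav.bottom + 13]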